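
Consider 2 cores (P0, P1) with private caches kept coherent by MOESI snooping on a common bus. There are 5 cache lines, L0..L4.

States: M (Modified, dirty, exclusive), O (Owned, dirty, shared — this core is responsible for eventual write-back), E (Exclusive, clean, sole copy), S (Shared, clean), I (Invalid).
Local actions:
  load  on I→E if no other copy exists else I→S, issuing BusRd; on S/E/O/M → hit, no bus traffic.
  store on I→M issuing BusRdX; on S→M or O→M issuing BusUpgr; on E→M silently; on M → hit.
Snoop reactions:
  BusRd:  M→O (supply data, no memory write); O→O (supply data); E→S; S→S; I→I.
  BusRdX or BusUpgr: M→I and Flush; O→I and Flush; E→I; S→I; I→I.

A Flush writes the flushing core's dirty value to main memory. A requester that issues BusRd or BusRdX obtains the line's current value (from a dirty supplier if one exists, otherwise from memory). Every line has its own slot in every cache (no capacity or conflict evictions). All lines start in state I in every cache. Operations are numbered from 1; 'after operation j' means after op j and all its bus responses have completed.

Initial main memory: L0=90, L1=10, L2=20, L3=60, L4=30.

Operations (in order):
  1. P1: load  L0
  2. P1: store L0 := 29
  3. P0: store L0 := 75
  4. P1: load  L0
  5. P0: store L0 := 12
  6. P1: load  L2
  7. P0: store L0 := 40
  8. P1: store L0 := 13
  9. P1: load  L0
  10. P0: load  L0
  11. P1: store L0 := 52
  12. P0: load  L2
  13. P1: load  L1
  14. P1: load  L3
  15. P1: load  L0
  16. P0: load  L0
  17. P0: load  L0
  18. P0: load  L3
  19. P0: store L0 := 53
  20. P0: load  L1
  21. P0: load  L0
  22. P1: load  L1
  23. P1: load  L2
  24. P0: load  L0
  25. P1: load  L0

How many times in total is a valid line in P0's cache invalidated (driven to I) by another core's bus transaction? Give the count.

invalidations = 2

[1] P1: load  L0 | P0:I, P1:E(90) | bus: BusRd
[2] P1: store L0 := 29 | P0:I, P1:M(29) | bus: none
[3] P0: store L0 := 75 | P0:M(75), P1:I | bus: BusRdX,Flush
[4] P1: load  L0 | P0:O(75), P1:S(75) | bus: BusRd
[5] P0: store L0 := 12 | P0:M(12), P1:I | bus: BusUpgr
[6] P1: load  L2 | P0:I, P1:E(20) | bus: BusRd
[7] P0: store L0 := 40 | P0:M(40), P1:I | bus: none
[8] P1: store L0 := 13 | P0:I, P1:M(13) | bus: BusRdX,Flush
[9] P1: load  L0 | P0:I, P1:M(13) | bus: none
[10] P0: load  L0 | P0:S(13), P1:O(13) | bus: BusRd
[11] P1: store L0 := 52 | P0:I, P1:M(52) | bus: BusUpgr
[12] P0: load  L2 | P0:S(20), P1:S(20) | bus: BusRd
[13] P1: load  L1 | P0:I, P1:E(10) | bus: BusRd
[14] P1: load  L3 | P0:I, P1:E(60) | bus: BusRd
[15] P1: load  L0 | P0:I, P1:M(52) | bus: none
[16] P0: load  L0 | P0:S(52), P1:O(52) | bus: BusRd
[17] P0: load  L0 | P0:S(52), P1:O(52) | bus: none
[18] P0: load  L3 | P0:S(60), P1:S(60) | bus: BusRd
[19] P0: store L0 := 53 | P0:M(53), P1:I | bus: BusUpgr,Flush
[20] P0: load  L1 | P0:S(10), P1:S(10) | bus: BusRd
[21] P0: load  L0 | P0:M(53), P1:I | bus: none
[22] P1: load  L1 | P0:S(10), P1:S(10) | bus: none
[23] P1: load  L2 | P0:S(20), P1:S(20) | bus: none
[24] P0: load  L0 | P0:M(53), P1:I | bus: none
[25] P1: load  L0 | P0:O(53), P1:S(53) | bus: BusRd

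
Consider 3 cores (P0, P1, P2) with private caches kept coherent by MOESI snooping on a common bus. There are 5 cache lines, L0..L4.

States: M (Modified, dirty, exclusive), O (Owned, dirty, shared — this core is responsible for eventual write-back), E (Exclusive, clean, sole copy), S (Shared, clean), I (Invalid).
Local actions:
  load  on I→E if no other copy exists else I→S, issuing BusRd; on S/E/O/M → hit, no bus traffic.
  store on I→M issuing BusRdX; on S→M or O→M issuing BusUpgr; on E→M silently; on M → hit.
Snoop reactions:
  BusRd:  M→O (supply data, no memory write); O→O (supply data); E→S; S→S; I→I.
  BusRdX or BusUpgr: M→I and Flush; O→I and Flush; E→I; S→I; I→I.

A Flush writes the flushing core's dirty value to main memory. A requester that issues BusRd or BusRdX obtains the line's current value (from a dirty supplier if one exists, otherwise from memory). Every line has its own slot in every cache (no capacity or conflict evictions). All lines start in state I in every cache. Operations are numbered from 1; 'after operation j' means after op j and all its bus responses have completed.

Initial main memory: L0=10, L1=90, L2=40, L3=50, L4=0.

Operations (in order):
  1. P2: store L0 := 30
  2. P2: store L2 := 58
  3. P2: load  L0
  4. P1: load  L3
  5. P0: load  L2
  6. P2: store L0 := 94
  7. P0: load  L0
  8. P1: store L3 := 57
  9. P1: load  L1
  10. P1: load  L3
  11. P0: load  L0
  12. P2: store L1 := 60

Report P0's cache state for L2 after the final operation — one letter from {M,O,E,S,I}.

state = S

step 1: P2: store L0 := 30  ⟶  IIM  (L0)  txn=BusRdX  M[L0]=10
step 2: P2: store L2 := 58  ⟶  IIM  (L2)  txn=BusRdX  M[L2]=40
step 3: P2: load  L0  ⟶  IIM  (L0)  txn=∅  M[L0]=10
step 4: P1: load  L3  ⟶  IEI  (L3)  txn=BusRd  M[L3]=50
step 5: P0: load  L2  ⟶  SIO  (L2)  txn=BusRd  M[L2]=40
step 6: P2: store L0 := 94  ⟶  IIM  (L0)  txn=∅  M[L0]=10
step 7: P0: load  L0  ⟶  SIO  (L0)  txn=BusRd  M[L0]=10
step 8: P1: store L3 := 57  ⟶  IMI  (L3)  txn=∅  M[L3]=50
step 9: P1: load  L1  ⟶  IEI  (L1)  txn=BusRd  M[L1]=90
step 10: P1: load  L3  ⟶  IMI  (L3)  txn=∅  M[L3]=50
step 11: P0: load  L0  ⟶  SIO  (L0)  txn=∅  M[L0]=10
step 12: P2: store L1 := 60  ⟶  IIM  (L1)  txn=BusRdX  M[L1]=90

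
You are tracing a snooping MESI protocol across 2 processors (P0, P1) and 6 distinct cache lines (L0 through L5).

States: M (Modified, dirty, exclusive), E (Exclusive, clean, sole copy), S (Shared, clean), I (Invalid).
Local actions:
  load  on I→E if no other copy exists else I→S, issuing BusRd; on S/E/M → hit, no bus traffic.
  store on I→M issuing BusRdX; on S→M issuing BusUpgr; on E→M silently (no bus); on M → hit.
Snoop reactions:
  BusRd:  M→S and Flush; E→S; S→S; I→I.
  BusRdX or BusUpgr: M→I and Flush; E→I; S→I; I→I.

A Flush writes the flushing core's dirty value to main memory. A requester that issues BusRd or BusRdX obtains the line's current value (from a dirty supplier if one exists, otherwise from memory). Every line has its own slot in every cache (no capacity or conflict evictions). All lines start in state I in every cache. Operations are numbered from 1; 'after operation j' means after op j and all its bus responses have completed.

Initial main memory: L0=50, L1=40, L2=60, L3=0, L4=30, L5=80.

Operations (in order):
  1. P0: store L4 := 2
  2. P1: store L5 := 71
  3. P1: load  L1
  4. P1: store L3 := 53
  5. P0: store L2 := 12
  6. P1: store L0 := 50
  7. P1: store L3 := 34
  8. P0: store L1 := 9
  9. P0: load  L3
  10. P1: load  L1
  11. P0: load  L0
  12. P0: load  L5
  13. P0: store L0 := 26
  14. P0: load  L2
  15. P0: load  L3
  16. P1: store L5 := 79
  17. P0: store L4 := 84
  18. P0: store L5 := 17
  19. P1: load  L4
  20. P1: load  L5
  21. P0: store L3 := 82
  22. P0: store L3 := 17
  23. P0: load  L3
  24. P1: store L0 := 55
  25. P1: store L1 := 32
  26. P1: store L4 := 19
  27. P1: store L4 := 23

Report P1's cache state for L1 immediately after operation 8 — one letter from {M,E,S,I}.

state = I

[1] P0: store L4 := 2 | P0:M(2), P1:I | bus: BusRdX
[2] P1: store L5 := 71 | P0:I, P1:M(71) | bus: BusRdX
[3] P1: load  L1 | P0:I, P1:E(40) | bus: BusRd
[4] P1: store L3 := 53 | P0:I, P1:M(53) | bus: BusRdX
[5] P0: store L2 := 12 | P0:M(12), P1:I | bus: BusRdX
[6] P1: store L0 := 50 | P0:I, P1:M(50) | bus: BusRdX
[7] P1: store L3 := 34 | P0:I, P1:M(34) | bus: none
[8] P0: store L1 := 9 | P0:M(9), P1:I | bus: BusRdX
[9] P0: load  L3 | P0:S(34), P1:S(34) | bus: BusRd,Flush
[10] P1: load  L1 | P0:S(9), P1:S(9) | bus: BusRd,Flush
[11] P0: load  L0 | P0:S(50), P1:S(50) | bus: BusRd,Flush
[12] P0: load  L5 | P0:S(71), P1:S(71) | bus: BusRd,Flush
[13] P0: store L0 := 26 | P0:M(26), P1:I | bus: BusUpgr
[14] P0: load  L2 | P0:M(12), P1:I | bus: none
[15] P0: load  L3 | P0:S(34), P1:S(34) | bus: none
[16] P1: store L5 := 79 | P0:I, P1:M(79) | bus: BusUpgr
[17] P0: store L4 := 84 | P0:M(84), P1:I | bus: none
[18] P0: store L5 := 17 | P0:M(17), P1:I | bus: BusRdX,Flush
[19] P1: load  L4 | P0:S(84), P1:S(84) | bus: BusRd,Flush
[20] P1: load  L5 | P0:S(17), P1:S(17) | bus: BusRd,Flush
[21] P0: store L3 := 82 | P0:M(82), P1:I | bus: BusUpgr
[22] P0: store L3 := 17 | P0:M(17), P1:I | bus: none
[23] P0: load  L3 | P0:M(17), P1:I | bus: none
[24] P1: store L0 := 55 | P0:I, P1:M(55) | bus: BusRdX,Flush
[25] P1: store L1 := 32 | P0:I, P1:M(32) | bus: BusUpgr
[26] P1: store L4 := 19 | P0:I, P1:M(19) | bus: BusUpgr
[27] P1: store L4 := 23 | P0:I, P1:M(23) | bus: none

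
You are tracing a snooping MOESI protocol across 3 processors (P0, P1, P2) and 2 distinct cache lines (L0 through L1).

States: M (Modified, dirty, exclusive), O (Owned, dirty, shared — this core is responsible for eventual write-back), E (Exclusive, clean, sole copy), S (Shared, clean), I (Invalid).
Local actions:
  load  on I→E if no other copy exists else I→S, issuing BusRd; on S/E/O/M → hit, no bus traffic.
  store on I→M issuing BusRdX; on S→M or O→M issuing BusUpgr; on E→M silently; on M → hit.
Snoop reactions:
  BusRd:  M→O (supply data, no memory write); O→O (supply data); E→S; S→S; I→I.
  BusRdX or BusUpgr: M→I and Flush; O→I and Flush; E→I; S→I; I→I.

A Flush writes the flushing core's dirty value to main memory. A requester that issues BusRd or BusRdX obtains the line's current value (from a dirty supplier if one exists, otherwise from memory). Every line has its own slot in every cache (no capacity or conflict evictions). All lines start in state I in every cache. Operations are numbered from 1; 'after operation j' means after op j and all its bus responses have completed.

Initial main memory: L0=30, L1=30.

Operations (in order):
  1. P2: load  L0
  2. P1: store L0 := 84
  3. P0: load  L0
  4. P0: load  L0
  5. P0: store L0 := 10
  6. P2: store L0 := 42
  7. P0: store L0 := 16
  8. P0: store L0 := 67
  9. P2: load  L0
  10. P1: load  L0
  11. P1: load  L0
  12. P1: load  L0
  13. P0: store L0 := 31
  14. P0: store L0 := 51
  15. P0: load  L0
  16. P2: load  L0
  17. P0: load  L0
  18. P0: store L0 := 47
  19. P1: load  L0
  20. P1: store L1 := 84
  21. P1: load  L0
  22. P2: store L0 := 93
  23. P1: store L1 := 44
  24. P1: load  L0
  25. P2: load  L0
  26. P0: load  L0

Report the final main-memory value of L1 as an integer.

[1] P2: load  L0 | P0:I, P1:I, P2:E(30) | bus: BusRd
[2] P1: store L0 := 84 | P0:I, P1:M(84), P2:I | bus: BusRdX
[3] P0: load  L0 | P0:S(84), P1:O(84), P2:I | bus: BusRd
[4] P0: load  L0 | P0:S(84), P1:O(84), P2:I | bus: none
[5] P0: store L0 := 10 | P0:M(10), P1:I, P2:I | bus: BusUpgr,Flush
[6] P2: store L0 := 42 | P0:I, P1:I, P2:M(42) | bus: BusRdX,Flush
[7] P0: store L0 := 16 | P0:M(16), P1:I, P2:I | bus: BusRdX,Flush
[8] P0: store L0 := 67 | P0:M(67), P1:I, P2:I | bus: none
[9] P2: load  L0 | P0:O(67), P1:I, P2:S(67) | bus: BusRd
[10] P1: load  L0 | P0:O(67), P1:S(67), P2:S(67) | bus: BusRd
[11] P1: load  L0 | P0:O(67), P1:S(67), P2:S(67) | bus: none
[12] P1: load  L0 | P0:O(67), P1:S(67), P2:S(67) | bus: none
[13] P0: store L0 := 31 | P0:M(31), P1:I, P2:I | bus: BusUpgr
[14] P0: store L0 := 51 | P0:M(51), P1:I, P2:I | bus: none
[15] P0: load  L0 | P0:M(51), P1:I, P2:I | bus: none
[16] P2: load  L0 | P0:O(51), P1:I, P2:S(51) | bus: BusRd
[17] P0: load  L0 | P0:O(51), P1:I, P2:S(51) | bus: none
[18] P0: store L0 := 47 | P0:M(47), P1:I, P2:I | bus: BusUpgr
[19] P1: load  L0 | P0:O(47), P1:S(47), P2:I | bus: BusRd
[20] P1: store L1 := 84 | P0:I, P1:M(84), P2:I | bus: BusRdX
[21] P1: load  L0 | P0:O(47), P1:S(47), P2:I | bus: none
[22] P2: store L0 := 93 | P0:I, P1:I, P2:M(93) | bus: BusRdX,Flush
[23] P1: store L1 := 44 | P0:I, P1:M(44), P2:I | bus: none
[24] P1: load  L0 | P0:I, P1:S(93), P2:O(93) | bus: BusRd
[25] P2: load  L0 | P0:I, P1:S(93), P2:O(93) | bus: none
[26] P0: load  L0 | P0:S(93), P1:S(93), P2:O(93) | bus: BusRd

memory[L1] = 30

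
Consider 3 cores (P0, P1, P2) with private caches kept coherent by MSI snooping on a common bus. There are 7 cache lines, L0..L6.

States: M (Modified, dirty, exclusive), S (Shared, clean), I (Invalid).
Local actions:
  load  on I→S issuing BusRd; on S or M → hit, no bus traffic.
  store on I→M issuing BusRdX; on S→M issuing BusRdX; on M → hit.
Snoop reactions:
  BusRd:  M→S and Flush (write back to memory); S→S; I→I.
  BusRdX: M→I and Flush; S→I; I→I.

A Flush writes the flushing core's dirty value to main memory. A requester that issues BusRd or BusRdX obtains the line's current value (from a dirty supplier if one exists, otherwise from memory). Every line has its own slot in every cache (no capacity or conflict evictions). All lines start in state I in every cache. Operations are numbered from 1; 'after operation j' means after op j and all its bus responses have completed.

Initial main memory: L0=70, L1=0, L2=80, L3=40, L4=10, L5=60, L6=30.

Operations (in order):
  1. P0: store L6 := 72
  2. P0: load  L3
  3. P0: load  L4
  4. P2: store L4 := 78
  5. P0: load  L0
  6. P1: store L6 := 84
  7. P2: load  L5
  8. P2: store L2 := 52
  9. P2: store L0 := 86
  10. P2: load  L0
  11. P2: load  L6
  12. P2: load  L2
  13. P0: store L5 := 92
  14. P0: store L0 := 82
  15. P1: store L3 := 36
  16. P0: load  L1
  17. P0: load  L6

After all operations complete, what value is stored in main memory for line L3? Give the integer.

[1] P0: store L6 := 72 | P0:M(72), P1:I, P2:I | bus: BusRdX
[2] P0: load  L3 | P0:S(40), P1:I, P2:I | bus: BusRd
[3] P0: load  L4 | P0:S(10), P1:I, P2:I | bus: BusRd
[4] P2: store L4 := 78 | P0:I, P1:I, P2:M(78) | bus: BusRdX
[5] P0: load  L0 | P0:S(70), P1:I, P2:I | bus: BusRd
[6] P1: store L6 := 84 | P0:I, P1:M(84), P2:I | bus: BusRdX,Flush
[7] P2: load  L5 | P0:I, P1:I, P2:S(60) | bus: BusRd
[8] P2: store L2 := 52 | P0:I, P1:I, P2:M(52) | bus: BusRdX
[9] P2: store L0 := 86 | P0:I, P1:I, P2:M(86) | bus: BusRdX
[10] P2: load  L0 | P0:I, P1:I, P2:M(86) | bus: none
[11] P2: load  L6 | P0:I, P1:S(84), P2:S(84) | bus: BusRd,Flush
[12] P2: load  L2 | P0:I, P1:I, P2:M(52) | bus: none
[13] P0: store L5 := 92 | P0:M(92), P1:I, P2:I | bus: BusRdX
[14] P0: store L0 := 82 | P0:M(82), P1:I, P2:I | bus: BusRdX,Flush
[15] P1: store L3 := 36 | P0:I, P1:M(36), P2:I | bus: BusRdX
[16] P0: load  L1 | P0:S(0), P1:I, P2:I | bus: BusRd
[17] P0: load  L6 | P0:S(84), P1:S(84), P2:S(84) | bus: BusRd

memory[L3] = 40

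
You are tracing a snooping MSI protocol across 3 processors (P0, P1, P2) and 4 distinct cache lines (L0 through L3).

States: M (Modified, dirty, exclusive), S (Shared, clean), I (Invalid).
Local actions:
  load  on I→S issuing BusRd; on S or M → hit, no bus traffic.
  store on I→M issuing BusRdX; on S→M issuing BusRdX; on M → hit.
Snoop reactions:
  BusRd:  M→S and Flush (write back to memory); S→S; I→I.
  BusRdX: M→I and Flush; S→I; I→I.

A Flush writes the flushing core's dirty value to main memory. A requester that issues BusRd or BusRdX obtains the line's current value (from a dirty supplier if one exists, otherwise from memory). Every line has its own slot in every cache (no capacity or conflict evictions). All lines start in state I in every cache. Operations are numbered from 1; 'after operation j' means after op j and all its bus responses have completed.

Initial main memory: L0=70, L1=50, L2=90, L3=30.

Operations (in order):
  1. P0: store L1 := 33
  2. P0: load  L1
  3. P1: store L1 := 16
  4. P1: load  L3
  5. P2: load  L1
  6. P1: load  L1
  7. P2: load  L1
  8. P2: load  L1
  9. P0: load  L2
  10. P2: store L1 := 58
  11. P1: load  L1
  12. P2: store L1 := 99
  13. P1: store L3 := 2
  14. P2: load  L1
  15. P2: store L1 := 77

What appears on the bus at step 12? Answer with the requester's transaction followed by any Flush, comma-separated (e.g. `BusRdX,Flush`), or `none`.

[1] P0: store L1 := 33 | P0:M(33), P1:I, P2:I | bus: BusRdX
[2] P0: load  L1 | P0:M(33), P1:I, P2:I | bus: none
[3] P1: store L1 := 16 | P0:I, P1:M(16), P2:I | bus: BusRdX,Flush
[4] P1: load  L3 | P0:I, P1:S(30), P2:I | bus: BusRd
[5] P2: load  L1 | P0:I, P1:S(16), P2:S(16) | bus: BusRd,Flush
[6] P1: load  L1 | P0:I, P1:S(16), P2:S(16) | bus: none
[7] P2: load  L1 | P0:I, P1:S(16), P2:S(16) | bus: none
[8] P2: load  L1 | P0:I, P1:S(16), P2:S(16) | bus: none
[9] P0: load  L2 | P0:S(90), P1:I, P2:I | bus: BusRd
[10] P2: store L1 := 58 | P0:I, P1:I, P2:M(58) | bus: BusRdX
[11] P1: load  L1 | P0:I, P1:S(58), P2:S(58) | bus: BusRd,Flush
[12] P2: store L1 := 99 | P0:I, P1:I, P2:M(99) | bus: BusRdX
[13] P1: store L3 := 2 | P0:I, P1:M(2), P2:I | bus: BusRdX
[14] P2: load  L1 | P0:I, P1:I, P2:M(99) | bus: none
[15] P2: store L1 := 77 | P0:I, P1:I, P2:M(77) | bus: none

bus = BusRdX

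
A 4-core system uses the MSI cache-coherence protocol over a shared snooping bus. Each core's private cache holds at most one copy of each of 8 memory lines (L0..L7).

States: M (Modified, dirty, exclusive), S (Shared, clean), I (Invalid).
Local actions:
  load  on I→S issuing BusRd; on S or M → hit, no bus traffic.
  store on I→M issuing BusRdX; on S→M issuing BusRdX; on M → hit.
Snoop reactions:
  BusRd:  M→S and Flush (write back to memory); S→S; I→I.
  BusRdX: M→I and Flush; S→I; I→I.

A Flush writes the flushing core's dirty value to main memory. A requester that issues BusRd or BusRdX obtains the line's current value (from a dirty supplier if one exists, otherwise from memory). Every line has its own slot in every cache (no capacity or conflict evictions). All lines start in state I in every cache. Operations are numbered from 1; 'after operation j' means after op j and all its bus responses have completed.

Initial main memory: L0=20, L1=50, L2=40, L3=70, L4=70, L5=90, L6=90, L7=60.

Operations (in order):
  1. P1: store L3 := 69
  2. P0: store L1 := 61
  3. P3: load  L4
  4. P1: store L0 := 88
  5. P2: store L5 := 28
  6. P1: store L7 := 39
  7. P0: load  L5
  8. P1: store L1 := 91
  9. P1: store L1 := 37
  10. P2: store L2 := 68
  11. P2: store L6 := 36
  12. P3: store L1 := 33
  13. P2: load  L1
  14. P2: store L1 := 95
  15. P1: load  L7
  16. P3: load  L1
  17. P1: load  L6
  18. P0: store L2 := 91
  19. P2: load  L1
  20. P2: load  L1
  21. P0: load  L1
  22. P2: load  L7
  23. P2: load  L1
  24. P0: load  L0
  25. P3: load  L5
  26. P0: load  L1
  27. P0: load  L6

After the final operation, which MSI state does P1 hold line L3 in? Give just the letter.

state = M

1. P1: store L3 := 69  bus=[BusRdX]  L3: P0=I P1=M P2=I P3=I  mem[L3]=70
2. P0: store L1 := 61  bus=[BusRdX]  L1: P0=M P1=I P2=I P3=I  mem[L1]=50
3. P3: load  L4  bus=[BusRd]  L4: P0=I P1=I P2=I P3=S  mem[L4]=70
4. P1: store L0 := 88  bus=[BusRdX]  L0: P0=I P1=M P2=I P3=I  mem[L0]=20
5. P2: store L5 := 28  bus=[BusRdX]  L5: P0=I P1=I P2=M P3=I  mem[L5]=90
6. P1: store L7 := 39  bus=[BusRdX]  L7: P0=I P1=M P2=I P3=I  mem[L7]=60
7. P0: load  L5  bus=[BusRd,Flush]  L5: P0=S P1=I P2=S P3=I  mem[L5]=28
8. P1: store L1 := 91  bus=[BusRdX,Flush]  L1: P0=I P1=M P2=I P3=I  mem[L1]=61
9. P1: store L1 := 37  bus=[-]  L1: P0=I P1=M P2=I P3=I  mem[L1]=61
10. P2: store L2 := 68  bus=[BusRdX]  L2: P0=I P1=I P2=M P3=I  mem[L2]=40
11. P2: store L6 := 36  bus=[BusRdX]  L6: P0=I P1=I P2=M P3=I  mem[L6]=90
12. P3: store L1 := 33  bus=[BusRdX,Flush]  L1: P0=I P1=I P2=I P3=M  mem[L1]=37
13. P2: load  L1  bus=[BusRd,Flush]  L1: P0=I P1=I P2=S P3=S  mem[L1]=33
14. P2: store L1 := 95  bus=[BusRdX]  L1: P0=I P1=I P2=M P3=I  mem[L1]=33
15. P1: load  L7  bus=[-]  L7: P0=I P1=M P2=I P3=I  mem[L7]=60
16. P3: load  L1  bus=[BusRd,Flush]  L1: P0=I P1=I P2=S P3=S  mem[L1]=95
17. P1: load  L6  bus=[BusRd,Flush]  L6: P0=I P1=S P2=S P3=I  mem[L6]=36
18. P0: store L2 := 91  bus=[BusRdX,Flush]  L2: P0=M P1=I P2=I P3=I  mem[L2]=68
19. P2: load  L1  bus=[-]  L1: P0=I P1=I P2=S P3=S  mem[L1]=95
20. P2: load  L1  bus=[-]  L1: P0=I P1=I P2=S P3=S  mem[L1]=95
21. P0: load  L1  bus=[BusRd]  L1: P0=S P1=I P2=S P3=S  mem[L1]=95
22. P2: load  L7  bus=[BusRd,Flush]  L7: P0=I P1=S P2=S P3=I  mem[L7]=39
23. P2: load  L1  bus=[-]  L1: P0=S P1=I P2=S P3=S  mem[L1]=95
24. P0: load  L0  bus=[BusRd,Flush]  L0: P0=S P1=S P2=I P3=I  mem[L0]=88
25. P3: load  L5  bus=[BusRd]  L5: P0=S P1=I P2=S P3=S  mem[L5]=28
26. P0: load  L1  bus=[-]  L1: P0=S P1=I P2=S P3=S  mem[L1]=95
27. P0: load  L6  bus=[BusRd]  L6: P0=S P1=S P2=S P3=I  mem[L6]=36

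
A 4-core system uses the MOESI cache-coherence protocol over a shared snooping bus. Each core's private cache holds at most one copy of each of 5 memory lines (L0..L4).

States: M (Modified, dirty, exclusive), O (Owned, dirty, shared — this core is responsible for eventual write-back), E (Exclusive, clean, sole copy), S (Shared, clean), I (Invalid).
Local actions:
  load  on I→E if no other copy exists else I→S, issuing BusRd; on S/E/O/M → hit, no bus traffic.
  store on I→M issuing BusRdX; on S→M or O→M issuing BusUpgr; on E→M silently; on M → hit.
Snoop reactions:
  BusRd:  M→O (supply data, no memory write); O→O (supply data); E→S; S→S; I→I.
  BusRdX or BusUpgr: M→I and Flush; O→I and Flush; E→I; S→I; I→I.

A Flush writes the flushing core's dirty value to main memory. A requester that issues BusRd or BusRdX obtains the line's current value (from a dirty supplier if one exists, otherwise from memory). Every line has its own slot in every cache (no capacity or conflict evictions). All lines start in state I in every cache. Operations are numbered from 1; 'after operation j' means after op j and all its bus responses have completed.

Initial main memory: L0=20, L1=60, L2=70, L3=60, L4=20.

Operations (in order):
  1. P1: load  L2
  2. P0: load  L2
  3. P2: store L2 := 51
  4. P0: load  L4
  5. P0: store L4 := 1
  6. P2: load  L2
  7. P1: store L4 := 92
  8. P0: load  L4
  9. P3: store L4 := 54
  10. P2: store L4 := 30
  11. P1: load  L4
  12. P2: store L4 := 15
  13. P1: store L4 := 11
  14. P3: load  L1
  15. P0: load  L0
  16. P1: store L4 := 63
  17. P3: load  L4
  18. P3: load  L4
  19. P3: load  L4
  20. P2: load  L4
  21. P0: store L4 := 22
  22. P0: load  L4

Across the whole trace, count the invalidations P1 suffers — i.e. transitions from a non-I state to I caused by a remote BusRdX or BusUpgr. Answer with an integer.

[1] P1: load  L2 | P0:I, P1:E(70), P2:I, P3:I | bus: BusRd
[2] P0: load  L2 | P0:S(70), P1:S(70), P2:I, P3:I | bus: BusRd
[3] P2: store L2 := 51 | P0:I, P1:I, P2:M(51), P3:I | bus: BusRdX
[4] P0: load  L4 | P0:E(20), P1:I, P2:I, P3:I | bus: BusRd
[5] P0: store L4 := 1 | P0:M(1), P1:I, P2:I, P3:I | bus: none
[6] P2: load  L2 | P0:I, P1:I, P2:M(51), P3:I | bus: none
[7] P1: store L4 := 92 | P0:I, P1:M(92), P2:I, P3:I | bus: BusRdX,Flush
[8] P0: load  L4 | P0:S(92), P1:O(92), P2:I, P3:I | bus: BusRd
[9] P3: store L4 := 54 | P0:I, P1:I, P2:I, P3:M(54) | bus: BusRdX,Flush
[10] P2: store L4 := 30 | P0:I, P1:I, P2:M(30), P3:I | bus: BusRdX,Flush
[11] P1: load  L4 | P0:I, P1:S(30), P2:O(30), P3:I | bus: BusRd
[12] P2: store L4 := 15 | P0:I, P1:I, P2:M(15), P3:I | bus: BusUpgr
[13] P1: store L4 := 11 | P0:I, P1:M(11), P2:I, P3:I | bus: BusRdX,Flush
[14] P3: load  L1 | P0:I, P1:I, P2:I, P3:E(60) | bus: BusRd
[15] P0: load  L0 | P0:E(20), P1:I, P2:I, P3:I | bus: BusRd
[16] P1: store L4 := 63 | P0:I, P1:M(63), P2:I, P3:I | bus: none
[17] P3: load  L4 | P0:I, P1:O(63), P2:I, P3:S(63) | bus: BusRd
[18] P3: load  L4 | P0:I, P1:O(63), P2:I, P3:S(63) | bus: none
[19] P3: load  L4 | P0:I, P1:O(63), P2:I, P3:S(63) | bus: none
[20] P2: load  L4 | P0:I, P1:O(63), P2:S(63), P3:S(63) | bus: BusRd
[21] P0: store L4 := 22 | P0:M(22), P1:I, P2:I, P3:I | bus: BusRdX,Flush
[22] P0: load  L4 | P0:M(22), P1:I, P2:I, P3:I | bus: none

invalidations = 4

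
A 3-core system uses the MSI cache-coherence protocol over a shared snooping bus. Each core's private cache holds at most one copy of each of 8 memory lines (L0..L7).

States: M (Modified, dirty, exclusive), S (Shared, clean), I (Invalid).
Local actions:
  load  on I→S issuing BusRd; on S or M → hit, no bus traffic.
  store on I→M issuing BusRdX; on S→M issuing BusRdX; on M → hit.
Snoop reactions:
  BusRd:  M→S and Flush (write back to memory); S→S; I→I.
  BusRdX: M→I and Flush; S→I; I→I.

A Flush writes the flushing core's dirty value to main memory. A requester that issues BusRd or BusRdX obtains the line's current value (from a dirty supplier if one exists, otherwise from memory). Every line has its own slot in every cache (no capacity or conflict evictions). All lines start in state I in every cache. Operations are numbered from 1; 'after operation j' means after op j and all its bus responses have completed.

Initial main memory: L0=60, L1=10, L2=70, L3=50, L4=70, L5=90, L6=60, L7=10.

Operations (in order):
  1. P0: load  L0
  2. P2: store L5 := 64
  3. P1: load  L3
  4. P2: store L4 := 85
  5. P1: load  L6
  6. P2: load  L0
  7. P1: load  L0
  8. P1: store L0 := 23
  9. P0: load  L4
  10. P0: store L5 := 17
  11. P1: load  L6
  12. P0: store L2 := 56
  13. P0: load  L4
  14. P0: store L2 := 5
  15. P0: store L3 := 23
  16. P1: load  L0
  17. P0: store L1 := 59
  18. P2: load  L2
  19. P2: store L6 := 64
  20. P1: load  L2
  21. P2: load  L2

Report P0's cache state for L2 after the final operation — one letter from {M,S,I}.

1. P0: load  L0  bus=[BusRd]  L0: P0=S P1=I P2=I  mem[L0]=60
2. P2: store L5 := 64  bus=[BusRdX]  L5: P0=I P1=I P2=M  mem[L5]=90
3. P1: load  L3  bus=[BusRd]  L3: P0=I P1=S P2=I  mem[L3]=50
4. P2: store L4 := 85  bus=[BusRdX]  L4: P0=I P1=I P2=M  mem[L4]=70
5. P1: load  L6  bus=[BusRd]  L6: P0=I P1=S P2=I  mem[L6]=60
6. P2: load  L0  bus=[BusRd]  L0: P0=S P1=I P2=S  mem[L0]=60
7. P1: load  L0  bus=[BusRd]  L0: P0=S P1=S P2=S  mem[L0]=60
8. P1: store L0 := 23  bus=[BusRdX]  L0: P0=I P1=M P2=I  mem[L0]=60
9. P0: load  L4  bus=[BusRd,Flush]  L4: P0=S P1=I P2=S  mem[L4]=85
10. P0: store L5 := 17  bus=[BusRdX,Flush]  L5: P0=M P1=I P2=I  mem[L5]=64
11. P1: load  L6  bus=[-]  L6: P0=I P1=S P2=I  mem[L6]=60
12. P0: store L2 := 56  bus=[BusRdX]  L2: P0=M P1=I P2=I  mem[L2]=70
13. P0: load  L4  bus=[-]  L4: P0=S P1=I P2=S  mem[L4]=85
14. P0: store L2 := 5  bus=[-]  L2: P0=M P1=I P2=I  mem[L2]=70
15. P0: store L3 := 23  bus=[BusRdX]  L3: P0=M P1=I P2=I  mem[L3]=50
16. P1: load  L0  bus=[-]  L0: P0=I P1=M P2=I  mem[L0]=60
17. P0: store L1 := 59  bus=[BusRdX]  L1: P0=M P1=I P2=I  mem[L1]=10
18. P2: load  L2  bus=[BusRd,Flush]  L2: P0=S P1=I P2=S  mem[L2]=5
19. P2: store L6 := 64  bus=[BusRdX]  L6: P0=I P1=I P2=M  mem[L6]=60
20. P1: load  L2  bus=[BusRd]  L2: P0=S P1=S P2=S  mem[L2]=5
21. P2: load  L2  bus=[-]  L2: P0=S P1=S P2=S  mem[L2]=5

state = S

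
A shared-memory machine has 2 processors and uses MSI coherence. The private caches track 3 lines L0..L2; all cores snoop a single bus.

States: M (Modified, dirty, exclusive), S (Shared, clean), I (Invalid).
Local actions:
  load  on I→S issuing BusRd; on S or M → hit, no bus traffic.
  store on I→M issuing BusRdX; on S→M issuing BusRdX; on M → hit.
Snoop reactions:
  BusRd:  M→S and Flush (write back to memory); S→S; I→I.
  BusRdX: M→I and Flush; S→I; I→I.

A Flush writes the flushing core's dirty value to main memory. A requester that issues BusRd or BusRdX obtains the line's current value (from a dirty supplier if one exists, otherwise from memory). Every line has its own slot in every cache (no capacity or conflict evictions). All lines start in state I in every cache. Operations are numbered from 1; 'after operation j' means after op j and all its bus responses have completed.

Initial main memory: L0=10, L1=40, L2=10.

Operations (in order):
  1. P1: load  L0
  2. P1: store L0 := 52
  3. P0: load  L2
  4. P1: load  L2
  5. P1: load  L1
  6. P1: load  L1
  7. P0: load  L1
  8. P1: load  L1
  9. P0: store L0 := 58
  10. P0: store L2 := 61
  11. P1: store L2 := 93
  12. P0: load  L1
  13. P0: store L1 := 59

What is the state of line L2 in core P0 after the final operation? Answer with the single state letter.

state = I

1. P1: load  L0  bus=[BusRd]  L0: P0=I P1=S  mem[L0]=10
2. P1: store L0 := 52  bus=[BusRdX]  L0: P0=I P1=M  mem[L0]=10
3. P0: load  L2  bus=[BusRd]  L2: P0=S P1=I  mem[L2]=10
4. P1: load  L2  bus=[BusRd]  L2: P0=S P1=S  mem[L2]=10
5. P1: load  L1  bus=[BusRd]  L1: P0=I P1=S  mem[L1]=40
6. P1: load  L1  bus=[-]  L1: P0=I P1=S  mem[L1]=40
7. P0: load  L1  bus=[BusRd]  L1: P0=S P1=S  mem[L1]=40
8. P1: load  L1  bus=[-]  L1: P0=S P1=S  mem[L1]=40
9. P0: store L0 := 58  bus=[BusRdX,Flush]  L0: P0=M P1=I  mem[L0]=52
10. P0: store L2 := 61  bus=[BusRdX]  L2: P0=M P1=I  mem[L2]=10
11. P1: store L2 := 93  bus=[BusRdX,Flush]  L2: P0=I P1=M  mem[L2]=61
12. P0: load  L1  bus=[-]  L1: P0=S P1=S  mem[L1]=40
13. P0: store L1 := 59  bus=[BusRdX]  L1: P0=M P1=I  mem[L1]=40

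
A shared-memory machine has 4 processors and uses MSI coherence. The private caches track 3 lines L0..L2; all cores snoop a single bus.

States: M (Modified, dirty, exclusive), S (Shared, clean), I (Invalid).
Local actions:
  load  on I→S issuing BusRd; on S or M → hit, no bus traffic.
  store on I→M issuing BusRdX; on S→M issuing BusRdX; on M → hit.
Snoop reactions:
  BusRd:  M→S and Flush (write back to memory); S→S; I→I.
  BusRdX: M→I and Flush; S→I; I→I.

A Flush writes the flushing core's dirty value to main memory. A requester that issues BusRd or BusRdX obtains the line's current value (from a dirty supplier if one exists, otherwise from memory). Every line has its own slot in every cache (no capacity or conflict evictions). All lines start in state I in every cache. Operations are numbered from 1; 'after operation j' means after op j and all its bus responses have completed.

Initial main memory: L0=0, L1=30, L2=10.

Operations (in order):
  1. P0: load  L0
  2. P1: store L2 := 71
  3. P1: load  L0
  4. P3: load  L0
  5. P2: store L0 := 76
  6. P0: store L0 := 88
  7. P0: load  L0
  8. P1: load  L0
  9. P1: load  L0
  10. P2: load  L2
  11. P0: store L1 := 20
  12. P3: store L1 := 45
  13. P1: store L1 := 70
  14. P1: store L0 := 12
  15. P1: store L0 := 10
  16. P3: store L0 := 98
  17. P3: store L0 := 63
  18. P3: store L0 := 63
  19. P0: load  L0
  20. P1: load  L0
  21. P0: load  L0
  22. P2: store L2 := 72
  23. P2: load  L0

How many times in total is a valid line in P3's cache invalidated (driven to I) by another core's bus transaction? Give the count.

[1] P0: load  L0 | P0:S(0), P1:I, P2:I, P3:I | bus: BusRd
[2] P1: store L2 := 71 | P0:I, P1:M(71), P2:I, P3:I | bus: BusRdX
[3] P1: load  L0 | P0:S(0), P1:S(0), P2:I, P3:I | bus: BusRd
[4] P3: load  L0 | P0:S(0), P1:S(0), P2:I, P3:S(0) | bus: BusRd
[5] P2: store L0 := 76 | P0:I, P1:I, P2:M(76), P3:I | bus: BusRdX
[6] P0: store L0 := 88 | P0:M(88), P1:I, P2:I, P3:I | bus: BusRdX,Flush
[7] P0: load  L0 | P0:M(88), P1:I, P2:I, P3:I | bus: none
[8] P1: load  L0 | P0:S(88), P1:S(88), P2:I, P3:I | bus: BusRd,Flush
[9] P1: load  L0 | P0:S(88), P1:S(88), P2:I, P3:I | bus: none
[10] P2: load  L2 | P0:I, P1:S(71), P2:S(71), P3:I | bus: BusRd,Flush
[11] P0: store L1 := 20 | P0:M(20), P1:I, P2:I, P3:I | bus: BusRdX
[12] P3: store L1 := 45 | P0:I, P1:I, P2:I, P3:M(45) | bus: BusRdX,Flush
[13] P1: store L1 := 70 | P0:I, P1:M(70), P2:I, P3:I | bus: BusRdX,Flush
[14] P1: store L0 := 12 | P0:I, P1:M(12), P2:I, P3:I | bus: BusRdX
[15] P1: store L0 := 10 | P0:I, P1:M(10), P2:I, P3:I | bus: none
[16] P3: store L0 := 98 | P0:I, P1:I, P2:I, P3:M(98) | bus: BusRdX,Flush
[17] P3: store L0 := 63 | P0:I, P1:I, P2:I, P3:M(63) | bus: none
[18] P3: store L0 := 63 | P0:I, P1:I, P2:I, P3:M(63) | bus: none
[19] P0: load  L0 | P0:S(63), P1:I, P2:I, P3:S(63) | bus: BusRd,Flush
[20] P1: load  L0 | P0:S(63), P1:S(63), P2:I, P3:S(63) | bus: BusRd
[21] P0: load  L0 | P0:S(63), P1:S(63), P2:I, P3:S(63) | bus: none
[22] P2: store L2 := 72 | P0:I, P1:I, P2:M(72), P3:I | bus: BusRdX
[23] P2: load  L0 | P0:S(63), P1:S(63), P2:S(63), P3:S(63) | bus: BusRd

invalidations = 2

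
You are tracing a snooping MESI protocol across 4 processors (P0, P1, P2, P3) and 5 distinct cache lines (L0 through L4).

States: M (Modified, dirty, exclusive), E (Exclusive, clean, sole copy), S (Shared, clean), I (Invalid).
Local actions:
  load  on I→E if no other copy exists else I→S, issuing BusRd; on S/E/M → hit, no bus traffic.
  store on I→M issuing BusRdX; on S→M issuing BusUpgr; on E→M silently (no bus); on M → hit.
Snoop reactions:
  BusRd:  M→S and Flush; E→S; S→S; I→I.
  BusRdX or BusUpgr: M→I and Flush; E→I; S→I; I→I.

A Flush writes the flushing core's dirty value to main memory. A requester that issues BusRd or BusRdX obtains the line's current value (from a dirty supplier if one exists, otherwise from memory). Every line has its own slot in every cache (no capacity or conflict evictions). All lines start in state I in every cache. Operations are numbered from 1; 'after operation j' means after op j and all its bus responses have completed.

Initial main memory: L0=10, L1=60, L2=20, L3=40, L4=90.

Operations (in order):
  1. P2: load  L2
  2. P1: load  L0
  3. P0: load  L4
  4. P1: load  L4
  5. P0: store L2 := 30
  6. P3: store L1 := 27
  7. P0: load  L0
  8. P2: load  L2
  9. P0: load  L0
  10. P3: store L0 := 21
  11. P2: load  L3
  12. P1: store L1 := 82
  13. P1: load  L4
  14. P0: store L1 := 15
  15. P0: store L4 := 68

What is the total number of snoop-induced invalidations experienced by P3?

[1] P2: load  L2 | P0:I, P1:I, P2:E(20), P3:I | bus: BusRd
[2] P1: load  L0 | P0:I, P1:E(10), P2:I, P3:I | bus: BusRd
[3] P0: load  L4 | P0:E(90), P1:I, P2:I, P3:I | bus: BusRd
[4] P1: load  L4 | P0:S(90), P1:S(90), P2:I, P3:I | bus: BusRd
[5] P0: store L2 := 30 | P0:M(30), P1:I, P2:I, P3:I | bus: BusRdX
[6] P3: store L1 := 27 | P0:I, P1:I, P2:I, P3:M(27) | bus: BusRdX
[7] P0: load  L0 | P0:S(10), P1:S(10), P2:I, P3:I | bus: BusRd
[8] P2: load  L2 | P0:S(30), P1:I, P2:S(30), P3:I | bus: BusRd,Flush
[9] P0: load  L0 | P0:S(10), P1:S(10), P2:I, P3:I | bus: none
[10] P3: store L0 := 21 | P0:I, P1:I, P2:I, P3:M(21) | bus: BusRdX
[11] P2: load  L3 | P0:I, P1:I, P2:E(40), P3:I | bus: BusRd
[12] P1: store L1 := 82 | P0:I, P1:M(82), P2:I, P3:I | bus: BusRdX,Flush
[13] P1: load  L4 | P0:S(90), P1:S(90), P2:I, P3:I | bus: none
[14] P0: store L1 := 15 | P0:M(15), P1:I, P2:I, P3:I | bus: BusRdX,Flush
[15] P0: store L4 := 68 | P0:M(68), P1:I, P2:I, P3:I | bus: BusUpgr

invalidations = 1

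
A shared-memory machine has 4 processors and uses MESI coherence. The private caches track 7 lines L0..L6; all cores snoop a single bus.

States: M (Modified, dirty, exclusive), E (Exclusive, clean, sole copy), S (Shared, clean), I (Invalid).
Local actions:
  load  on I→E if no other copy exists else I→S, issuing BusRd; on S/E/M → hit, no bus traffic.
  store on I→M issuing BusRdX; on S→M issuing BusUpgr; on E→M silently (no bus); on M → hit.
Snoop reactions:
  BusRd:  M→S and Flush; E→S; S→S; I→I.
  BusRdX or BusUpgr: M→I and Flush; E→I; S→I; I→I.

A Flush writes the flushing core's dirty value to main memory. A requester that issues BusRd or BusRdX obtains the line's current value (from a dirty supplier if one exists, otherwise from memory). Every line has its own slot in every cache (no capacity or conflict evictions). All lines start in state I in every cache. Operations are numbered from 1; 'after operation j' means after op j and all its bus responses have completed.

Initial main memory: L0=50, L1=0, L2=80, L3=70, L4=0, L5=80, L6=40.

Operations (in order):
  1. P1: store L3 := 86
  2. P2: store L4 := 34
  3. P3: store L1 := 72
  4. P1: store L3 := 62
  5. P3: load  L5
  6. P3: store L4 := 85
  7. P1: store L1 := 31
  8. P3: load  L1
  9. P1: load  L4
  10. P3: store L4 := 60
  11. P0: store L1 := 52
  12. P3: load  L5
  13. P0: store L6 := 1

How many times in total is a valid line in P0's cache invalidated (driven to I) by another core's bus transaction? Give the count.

[1] P1: store L3 := 86 | P0:I, P1:M(86), P2:I, P3:I | bus: BusRdX
[2] P2: store L4 := 34 | P0:I, P1:I, P2:M(34), P3:I | bus: BusRdX
[3] P3: store L1 := 72 | P0:I, P1:I, P2:I, P3:M(72) | bus: BusRdX
[4] P1: store L3 := 62 | P0:I, P1:M(62), P2:I, P3:I | bus: none
[5] P3: load  L5 | P0:I, P1:I, P2:I, P3:E(80) | bus: BusRd
[6] P3: store L4 := 85 | P0:I, P1:I, P2:I, P3:M(85) | bus: BusRdX,Flush
[7] P1: store L1 := 31 | P0:I, P1:M(31), P2:I, P3:I | bus: BusRdX,Flush
[8] P3: load  L1 | P0:I, P1:S(31), P2:I, P3:S(31) | bus: BusRd,Flush
[9] P1: load  L4 | P0:I, P1:S(85), P2:I, P3:S(85) | bus: BusRd,Flush
[10] P3: store L4 := 60 | P0:I, P1:I, P2:I, P3:M(60) | bus: BusUpgr
[11] P0: store L1 := 52 | P0:M(52), P1:I, P2:I, P3:I | bus: BusRdX
[12] P3: load  L5 | P0:I, P1:I, P2:I, P3:E(80) | bus: none
[13] P0: store L6 := 1 | P0:M(1), P1:I, P2:I, P3:I | bus: BusRdX

invalidations = 0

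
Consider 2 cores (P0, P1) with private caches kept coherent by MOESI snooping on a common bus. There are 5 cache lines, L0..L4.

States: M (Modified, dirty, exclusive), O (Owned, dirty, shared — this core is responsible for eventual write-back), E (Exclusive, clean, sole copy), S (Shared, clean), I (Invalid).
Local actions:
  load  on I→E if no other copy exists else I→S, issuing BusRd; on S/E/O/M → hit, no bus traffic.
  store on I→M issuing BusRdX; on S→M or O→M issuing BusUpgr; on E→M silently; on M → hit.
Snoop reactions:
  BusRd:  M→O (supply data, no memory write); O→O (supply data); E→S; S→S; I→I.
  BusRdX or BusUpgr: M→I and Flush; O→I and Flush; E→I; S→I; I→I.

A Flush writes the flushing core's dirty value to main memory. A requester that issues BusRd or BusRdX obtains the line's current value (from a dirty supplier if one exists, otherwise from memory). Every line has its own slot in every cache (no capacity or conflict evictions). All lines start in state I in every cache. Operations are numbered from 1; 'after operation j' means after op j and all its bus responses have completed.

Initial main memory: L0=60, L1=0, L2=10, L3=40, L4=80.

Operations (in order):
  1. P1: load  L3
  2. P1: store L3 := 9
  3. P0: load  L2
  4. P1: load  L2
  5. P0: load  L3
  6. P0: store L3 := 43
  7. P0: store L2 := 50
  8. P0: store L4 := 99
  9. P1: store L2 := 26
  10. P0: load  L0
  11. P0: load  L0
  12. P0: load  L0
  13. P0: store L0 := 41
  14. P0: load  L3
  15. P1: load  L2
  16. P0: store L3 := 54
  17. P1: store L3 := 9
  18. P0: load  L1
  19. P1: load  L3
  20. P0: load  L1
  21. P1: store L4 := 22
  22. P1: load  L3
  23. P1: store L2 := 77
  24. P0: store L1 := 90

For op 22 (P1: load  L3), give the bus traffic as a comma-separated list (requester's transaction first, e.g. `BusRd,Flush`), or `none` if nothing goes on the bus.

bus = none

  op1 P1: load  L3 → I/E on L3; bus BusRd; mem=40
  op2 P1: store L3 := 9 → I/M on L3; bus (none); mem=40
  op3 P0: load  L2 → E/I on L2; bus BusRd; mem=10
  op4 P1: load  L2 → S/S on L2; bus BusRd; mem=10
  op5 P0: load  L3 → S/O on L3; bus BusRd; mem=40
  op6 P0: store L3 := 43 → M/I on L3; bus BusUpgr Flush; mem=9
  op7 P0: store L2 := 50 → M/I on L2; bus BusUpgr; mem=10
  op8 P0: store L4 := 99 → M/I on L4; bus BusRdX; mem=80
  op9 P1: store L2 := 26 → I/M on L2; bus BusRdX Flush; mem=50
  op10 P0: load  L0 → E/I on L0; bus BusRd; mem=60
  op11 P0: load  L0 → E/I on L0; bus (none); mem=60
  op12 P0: load  L0 → E/I on L0; bus (none); mem=60
  op13 P0: store L0 := 41 → M/I on L0; bus (none); mem=60
  op14 P0: load  L3 → M/I on L3; bus (none); mem=9
  op15 P1: load  L2 → I/M on L2; bus (none); mem=50
  op16 P0: store L3 := 54 → M/I on L3; bus (none); mem=9
  op17 P1: store L3 := 9 → I/M on L3; bus BusRdX Flush; mem=54
  op18 P0: load  L1 → E/I on L1; bus BusRd; mem=0
  op19 P1: load  L3 → I/M on L3; bus (none); mem=54
  op20 P0: load  L1 → E/I on L1; bus (none); mem=0
  op21 P1: store L4 := 22 → I/M on L4; bus BusRdX Flush; mem=99
  op22 P1: load  L3 → I/M on L3; bus (none); mem=54
  op23 P1: store L2 := 77 → I/M on L2; bus (none); mem=50
  op24 P0: store L1 := 90 → M/I on L1; bus (none); mem=0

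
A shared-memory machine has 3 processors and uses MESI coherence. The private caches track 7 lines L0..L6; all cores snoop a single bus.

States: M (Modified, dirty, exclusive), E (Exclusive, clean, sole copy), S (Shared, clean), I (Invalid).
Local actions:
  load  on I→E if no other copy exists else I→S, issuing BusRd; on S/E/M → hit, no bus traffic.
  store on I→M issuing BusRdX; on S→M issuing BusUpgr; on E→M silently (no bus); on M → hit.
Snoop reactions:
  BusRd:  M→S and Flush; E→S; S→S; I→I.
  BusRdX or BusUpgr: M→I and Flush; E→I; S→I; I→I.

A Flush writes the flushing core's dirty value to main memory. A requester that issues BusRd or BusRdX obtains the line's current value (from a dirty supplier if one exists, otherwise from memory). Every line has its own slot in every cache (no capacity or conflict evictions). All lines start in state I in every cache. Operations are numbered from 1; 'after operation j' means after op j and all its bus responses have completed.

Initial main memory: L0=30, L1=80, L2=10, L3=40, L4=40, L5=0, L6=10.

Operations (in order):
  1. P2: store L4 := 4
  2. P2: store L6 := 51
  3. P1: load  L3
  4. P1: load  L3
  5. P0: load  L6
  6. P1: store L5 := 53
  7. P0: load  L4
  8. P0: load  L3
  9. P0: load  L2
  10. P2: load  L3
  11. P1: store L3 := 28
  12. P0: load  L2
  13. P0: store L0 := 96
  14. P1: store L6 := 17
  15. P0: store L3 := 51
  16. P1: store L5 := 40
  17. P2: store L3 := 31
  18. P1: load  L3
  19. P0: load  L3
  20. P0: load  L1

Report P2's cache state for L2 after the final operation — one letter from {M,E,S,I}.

state = I

step 1: P2: store L4 := 4  ⟶  IIM  (L4)  txn=BusRdX  M[L4]=40
step 2: P2: store L6 := 51  ⟶  IIM  (L6)  txn=BusRdX  M[L6]=10
step 3: P1: load  L3  ⟶  IEI  (L3)  txn=BusRd  M[L3]=40
step 4: P1: load  L3  ⟶  IEI  (L3)  txn=∅  M[L3]=40
step 5: P0: load  L6  ⟶  SIS  (L6)  txn=BusRd+Flush  M[L6]=51
step 6: P1: store L5 := 53  ⟶  IMI  (L5)  txn=BusRdX  M[L5]=0
step 7: P0: load  L4  ⟶  SIS  (L4)  txn=BusRd+Flush  M[L4]=4
step 8: P0: load  L3  ⟶  SSI  (L3)  txn=BusRd  M[L3]=40
step 9: P0: load  L2  ⟶  EII  (L2)  txn=BusRd  M[L2]=10
step 10: P2: load  L3  ⟶  SSS  (L3)  txn=BusRd  M[L3]=40
step 11: P1: store L3 := 28  ⟶  IMI  (L3)  txn=BusUpgr  M[L3]=40
step 12: P0: load  L2  ⟶  EII  (L2)  txn=∅  M[L2]=10
step 13: P0: store L0 := 96  ⟶  MII  (L0)  txn=BusRdX  M[L0]=30
step 14: P1: store L6 := 17  ⟶  IMI  (L6)  txn=BusRdX  M[L6]=51
step 15: P0: store L3 := 51  ⟶  MII  (L3)  txn=BusRdX+Flush  M[L3]=28
step 16: P1: store L5 := 40  ⟶  IMI  (L5)  txn=∅  M[L5]=0
step 17: P2: store L3 := 31  ⟶  IIM  (L3)  txn=BusRdX+Flush  M[L3]=51
step 18: P1: load  L3  ⟶  ISS  (L3)  txn=BusRd+Flush  M[L3]=31
step 19: P0: load  L3  ⟶  SSS  (L3)  txn=BusRd  M[L3]=31
step 20: P0: load  L1  ⟶  EII  (L1)  txn=BusRd  M[L1]=80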